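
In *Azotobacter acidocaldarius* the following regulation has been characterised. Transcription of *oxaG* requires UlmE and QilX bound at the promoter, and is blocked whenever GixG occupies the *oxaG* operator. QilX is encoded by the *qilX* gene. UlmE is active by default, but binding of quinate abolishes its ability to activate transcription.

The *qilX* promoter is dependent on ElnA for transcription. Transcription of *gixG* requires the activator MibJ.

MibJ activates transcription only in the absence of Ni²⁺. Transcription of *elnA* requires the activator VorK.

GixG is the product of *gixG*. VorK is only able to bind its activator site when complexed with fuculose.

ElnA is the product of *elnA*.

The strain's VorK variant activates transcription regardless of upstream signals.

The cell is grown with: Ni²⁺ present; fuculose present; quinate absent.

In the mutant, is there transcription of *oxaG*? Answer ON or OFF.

ON

Ni²⁺ is present, so MibJ is inactive.
Required activator MibJ is absent, so *gixG* is not transcribed.
So GixG is not produced.
Quinate is absent, so UlmE is active.
VorK is constitutively active in this strain.
No repressor is bound and VorK is active, so *elnA* is transcribed.
So ElnA is produced and active.
No repressor is bound and ElnA is active, so *qilX* is transcribed.
So QilX is produced and active.
No repressor is bound and UlmE and QilX are active, so *oxaG* is transcribed.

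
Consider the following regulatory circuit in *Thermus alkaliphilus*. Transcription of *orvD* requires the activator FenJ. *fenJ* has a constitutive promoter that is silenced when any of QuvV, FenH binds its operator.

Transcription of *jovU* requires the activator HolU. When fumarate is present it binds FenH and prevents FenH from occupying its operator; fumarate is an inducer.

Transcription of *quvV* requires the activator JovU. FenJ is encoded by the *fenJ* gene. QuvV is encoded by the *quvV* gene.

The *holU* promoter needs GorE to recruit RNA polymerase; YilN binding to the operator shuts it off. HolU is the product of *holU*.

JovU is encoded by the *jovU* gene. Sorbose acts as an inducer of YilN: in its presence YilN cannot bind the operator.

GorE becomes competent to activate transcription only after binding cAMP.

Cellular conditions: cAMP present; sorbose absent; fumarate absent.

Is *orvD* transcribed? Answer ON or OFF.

cAMP is present, so GorE is active.
Sorbose is absent, so YilN is active.
With repressor YilN bound, *holU* is not transcribed.
So HolU is not produced.
Required activator HolU is absent, so *jovU* is not transcribed.
So JovU is not produced.
Required activator JovU is absent, so *quvV* is not transcribed.
So QuvV is not produced.
Fumarate is absent, so FenH is active.
With repressor FenH bound, *fenJ* is not transcribed.
So FenJ is not produced.
Required activator FenJ is absent, so *orvD* is not transcribed.

OFF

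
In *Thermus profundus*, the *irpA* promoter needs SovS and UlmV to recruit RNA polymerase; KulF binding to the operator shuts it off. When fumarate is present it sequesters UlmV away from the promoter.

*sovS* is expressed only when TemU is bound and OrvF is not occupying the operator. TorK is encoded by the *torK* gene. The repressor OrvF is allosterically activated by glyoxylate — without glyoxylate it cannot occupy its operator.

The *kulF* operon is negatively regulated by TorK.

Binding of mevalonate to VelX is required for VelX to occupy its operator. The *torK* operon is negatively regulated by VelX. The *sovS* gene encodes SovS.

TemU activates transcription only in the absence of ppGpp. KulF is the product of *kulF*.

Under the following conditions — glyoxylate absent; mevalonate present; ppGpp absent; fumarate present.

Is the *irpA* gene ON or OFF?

OFF

ppGpp is absent, so TemU is active.
Glyoxylate is absent, so OrvF is inactive.
No repressor is bound and TemU is active, so *sovS* is transcribed.
So SovS is produced and active.
Fumarate is present, so UlmV is inactive.
Mevalonate is present, so VelX is active.
With repressor VelX bound, *torK* is not transcribed.
So TorK is not produced.
With no repressor bound, *kulF* is transcribed.
So KulF is produced and active.
With repressor KulF bound, *irpA* is not transcribed.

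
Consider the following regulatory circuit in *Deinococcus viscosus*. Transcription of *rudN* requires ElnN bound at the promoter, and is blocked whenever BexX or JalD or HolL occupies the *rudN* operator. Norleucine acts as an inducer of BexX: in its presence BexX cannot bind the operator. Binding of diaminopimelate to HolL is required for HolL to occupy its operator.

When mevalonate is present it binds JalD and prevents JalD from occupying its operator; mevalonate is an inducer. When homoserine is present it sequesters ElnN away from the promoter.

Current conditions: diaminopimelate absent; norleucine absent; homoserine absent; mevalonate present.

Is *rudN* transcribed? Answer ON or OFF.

OFF

Norleucine is absent, so BexX is active.
Mevalonate is present, so JalD is inactive.
Diaminopimelate is absent, so HolL is inactive.
Homoserine is absent, so ElnN is active.
With repressor BexX bound, *rudN* is not transcribed.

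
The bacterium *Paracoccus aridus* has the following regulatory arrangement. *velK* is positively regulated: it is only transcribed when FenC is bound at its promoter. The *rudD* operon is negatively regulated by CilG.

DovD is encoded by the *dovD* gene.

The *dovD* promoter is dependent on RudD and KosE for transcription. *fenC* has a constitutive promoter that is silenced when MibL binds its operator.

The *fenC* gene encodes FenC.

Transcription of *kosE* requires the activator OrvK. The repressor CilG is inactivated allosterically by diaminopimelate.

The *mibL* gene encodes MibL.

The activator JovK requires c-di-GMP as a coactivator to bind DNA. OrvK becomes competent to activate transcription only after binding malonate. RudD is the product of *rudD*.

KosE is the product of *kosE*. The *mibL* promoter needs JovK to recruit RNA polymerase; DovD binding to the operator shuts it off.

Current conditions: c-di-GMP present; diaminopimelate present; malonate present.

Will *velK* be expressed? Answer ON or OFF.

Diaminopimelate is present, so CilG is inactive.
With no repressor bound, *rudD* is transcribed.
So RudD is produced and active.
Malonate is present, so OrvK is active.
No repressor is bound and OrvK is active, so *kosE* is transcribed.
So KosE is produced and active.
No repressor is bound and RudD and KosE are active, so *dovD* is transcribed.
So DovD is produced and active.
c-di-GMP is present, so JovK is active.
With repressor DovD bound, *mibL* is not transcribed.
So MibL is not produced.
With no repressor bound, *fenC* is transcribed.
So FenC is produced and active.
No repressor is bound and FenC is active, so *velK* is transcribed.

ON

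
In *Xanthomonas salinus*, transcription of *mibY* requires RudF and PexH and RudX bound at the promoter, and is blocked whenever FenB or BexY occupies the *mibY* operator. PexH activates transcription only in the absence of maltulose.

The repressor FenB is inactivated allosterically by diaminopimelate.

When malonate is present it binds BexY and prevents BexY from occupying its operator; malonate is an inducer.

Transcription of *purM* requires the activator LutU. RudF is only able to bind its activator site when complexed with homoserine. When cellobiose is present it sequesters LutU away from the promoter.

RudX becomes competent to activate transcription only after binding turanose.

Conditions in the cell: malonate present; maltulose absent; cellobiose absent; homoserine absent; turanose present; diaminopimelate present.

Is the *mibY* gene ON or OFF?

OFF

Diaminopimelate is present, so FenB is inactive.
Malonate is present, so BexY is inactive.
Homoserine is absent, so RudF is inactive.
Maltulose is absent, so PexH is active.
Turanose is present, so RudX is active.
Required activator RudF is absent, so *mibY* is not transcribed.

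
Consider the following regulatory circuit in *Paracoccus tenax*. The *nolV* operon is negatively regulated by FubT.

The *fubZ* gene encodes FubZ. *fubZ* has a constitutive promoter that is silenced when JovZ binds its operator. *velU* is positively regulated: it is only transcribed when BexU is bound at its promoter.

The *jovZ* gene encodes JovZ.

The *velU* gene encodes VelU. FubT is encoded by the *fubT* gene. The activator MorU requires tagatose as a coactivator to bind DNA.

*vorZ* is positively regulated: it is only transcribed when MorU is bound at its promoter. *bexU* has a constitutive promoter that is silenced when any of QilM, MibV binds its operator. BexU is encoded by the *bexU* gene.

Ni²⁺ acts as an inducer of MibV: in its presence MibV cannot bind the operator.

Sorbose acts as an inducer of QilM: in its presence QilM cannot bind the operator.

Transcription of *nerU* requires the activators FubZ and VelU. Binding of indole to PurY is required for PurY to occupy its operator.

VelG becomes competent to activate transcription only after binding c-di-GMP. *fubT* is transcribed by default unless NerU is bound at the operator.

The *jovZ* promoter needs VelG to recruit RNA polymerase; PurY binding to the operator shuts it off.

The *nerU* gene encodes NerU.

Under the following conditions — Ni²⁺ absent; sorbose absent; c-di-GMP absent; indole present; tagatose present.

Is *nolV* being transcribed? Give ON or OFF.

OFF

c-di-GMP is absent, so VelG is inactive.
Indole is present, so PurY is active.
With repressor PurY bound, *jovZ* is not transcribed.
So JovZ is not produced.
With no repressor bound, *fubZ* is transcribed.
So FubZ is produced and active.
Sorbose is absent, so QilM is active.
Ni²⁺ is absent, so MibV is active.
With repressor QilM bound, *bexU* is not transcribed.
So BexU is not produced.
Required activator BexU is absent, so *velU* is not transcribed.
So VelU is not produced.
Required activator VelU is absent, so *nerU* is not transcribed.
So NerU is not produced.
With no repressor bound, *fubT* is transcribed.
So FubT is produced and active.
With repressor FubT bound, *nolV* is not transcribed.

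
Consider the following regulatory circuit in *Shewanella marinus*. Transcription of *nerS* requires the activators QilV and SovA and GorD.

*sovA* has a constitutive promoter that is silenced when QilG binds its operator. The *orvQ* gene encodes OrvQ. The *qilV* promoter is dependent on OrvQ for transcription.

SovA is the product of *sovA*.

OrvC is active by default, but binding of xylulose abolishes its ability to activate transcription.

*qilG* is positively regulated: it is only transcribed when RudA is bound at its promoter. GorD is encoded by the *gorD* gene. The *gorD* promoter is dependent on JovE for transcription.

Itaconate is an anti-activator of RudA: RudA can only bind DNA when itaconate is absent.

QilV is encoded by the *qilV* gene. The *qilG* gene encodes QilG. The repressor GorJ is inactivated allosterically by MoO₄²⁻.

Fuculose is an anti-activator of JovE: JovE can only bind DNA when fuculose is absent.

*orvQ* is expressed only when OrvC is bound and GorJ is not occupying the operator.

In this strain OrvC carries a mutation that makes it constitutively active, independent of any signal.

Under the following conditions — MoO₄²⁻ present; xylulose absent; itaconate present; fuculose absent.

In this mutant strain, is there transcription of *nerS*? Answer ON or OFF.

ON

OrvC is constitutively active in this strain.
MoO₄²⁻ is present, so GorJ is inactive.
No repressor is bound and OrvC is active, so *orvQ* is transcribed.
So OrvQ is produced and active.
No repressor is bound and OrvQ is active, so *qilV* is transcribed.
So QilV is produced and active.
Itaconate is present, so RudA is inactive.
Required activator RudA is absent, so *qilG* is not transcribed.
So QilG is not produced.
With no repressor bound, *sovA* is transcribed.
So SovA is produced and active.
Fuculose is absent, so JovE is active.
No repressor is bound and JovE is active, so *gorD* is transcribed.
So GorD is produced and active.
No repressor is bound and QilV and SovA and GorD are active, so *nerS* is transcribed.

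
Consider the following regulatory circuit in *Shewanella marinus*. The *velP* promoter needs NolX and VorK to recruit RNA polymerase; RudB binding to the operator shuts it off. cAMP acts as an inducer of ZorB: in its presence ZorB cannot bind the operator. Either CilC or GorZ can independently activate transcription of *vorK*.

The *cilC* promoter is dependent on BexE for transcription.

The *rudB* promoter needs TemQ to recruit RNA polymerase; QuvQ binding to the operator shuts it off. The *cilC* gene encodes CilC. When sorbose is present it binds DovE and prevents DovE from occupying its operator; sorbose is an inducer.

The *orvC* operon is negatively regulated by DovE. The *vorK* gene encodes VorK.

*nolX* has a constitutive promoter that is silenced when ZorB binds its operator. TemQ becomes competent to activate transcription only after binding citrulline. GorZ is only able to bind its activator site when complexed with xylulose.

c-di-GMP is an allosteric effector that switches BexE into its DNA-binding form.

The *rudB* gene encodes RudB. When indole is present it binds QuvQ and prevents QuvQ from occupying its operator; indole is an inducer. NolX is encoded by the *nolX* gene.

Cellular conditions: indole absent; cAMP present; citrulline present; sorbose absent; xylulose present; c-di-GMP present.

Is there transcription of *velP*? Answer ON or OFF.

cAMP is present, so ZorB is inactive.
With no repressor bound, *nolX* is transcribed.
So NolX is produced and active.
Indole is absent, so QuvQ is active.
Citrulline is present, so TemQ is active.
With repressor QuvQ bound, *rudB* is not transcribed.
So RudB is not produced.
c-di-GMP is present, so BexE is active.
No repressor is bound and BexE is active, so *cilC* is transcribed.
So CilC is produced and active.
Xylulose is present, so GorZ is active.
Activator CilC is present, so *vorK* is transcribed.
So VorK is produced and active.
No repressor is bound and NolX and VorK are active, so *velP* is transcribed.

ON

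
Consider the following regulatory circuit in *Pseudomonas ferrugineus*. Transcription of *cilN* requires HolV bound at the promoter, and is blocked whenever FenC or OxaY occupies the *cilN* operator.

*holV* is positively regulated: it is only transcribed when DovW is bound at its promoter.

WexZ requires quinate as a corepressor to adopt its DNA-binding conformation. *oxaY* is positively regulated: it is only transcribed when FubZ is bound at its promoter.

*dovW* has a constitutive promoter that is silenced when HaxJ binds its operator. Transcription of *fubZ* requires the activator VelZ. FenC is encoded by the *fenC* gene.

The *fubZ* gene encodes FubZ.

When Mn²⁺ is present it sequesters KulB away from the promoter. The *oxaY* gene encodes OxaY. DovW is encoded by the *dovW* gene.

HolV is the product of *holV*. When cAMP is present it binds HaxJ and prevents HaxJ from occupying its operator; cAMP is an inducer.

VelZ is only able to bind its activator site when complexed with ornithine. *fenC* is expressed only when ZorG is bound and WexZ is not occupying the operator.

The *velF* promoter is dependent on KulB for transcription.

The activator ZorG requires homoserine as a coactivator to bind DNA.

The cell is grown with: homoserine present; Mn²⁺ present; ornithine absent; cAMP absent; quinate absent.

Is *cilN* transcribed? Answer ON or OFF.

cAMP is absent, so HaxJ is active.
With repressor HaxJ bound, *dovW* is not transcribed.
So DovW is not produced.
Required activator DovW is absent, so *holV* is not transcribed.
So HolV is not produced.
Homoserine is present, so ZorG is active.
Quinate is absent, so WexZ is inactive.
No repressor is bound and ZorG is active, so *fenC* is transcribed.
So FenC is produced and active.
Ornithine is absent, so VelZ is inactive.
Required activator VelZ is absent, so *fubZ* is not transcribed.
So FubZ is not produced.
Required activator FubZ is absent, so *oxaY* is not transcribed.
So OxaY is not produced.
With repressor FenC bound, *cilN* is not transcribed.

OFF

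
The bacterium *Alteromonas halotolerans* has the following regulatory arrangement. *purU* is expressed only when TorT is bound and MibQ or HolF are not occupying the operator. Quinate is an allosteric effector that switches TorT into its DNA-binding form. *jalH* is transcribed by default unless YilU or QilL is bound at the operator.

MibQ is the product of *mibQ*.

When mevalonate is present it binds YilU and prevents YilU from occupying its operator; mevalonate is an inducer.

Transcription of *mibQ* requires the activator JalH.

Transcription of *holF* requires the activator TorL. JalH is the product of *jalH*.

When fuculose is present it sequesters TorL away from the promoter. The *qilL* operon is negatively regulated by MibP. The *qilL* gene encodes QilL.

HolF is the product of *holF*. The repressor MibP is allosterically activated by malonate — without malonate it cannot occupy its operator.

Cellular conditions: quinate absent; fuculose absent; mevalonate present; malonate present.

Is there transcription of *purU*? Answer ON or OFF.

Mevalonate is present, so YilU is inactive.
Malonate is present, so MibP is active.
With repressor MibP bound, *qilL* is not transcribed.
So QilL is not produced.
With no repressor bound, *jalH* is transcribed.
So JalH is produced and active.
No repressor is bound and JalH is active, so *mibQ* is transcribed.
So MibQ is produced and active.
Fuculose is absent, so TorL is active.
No repressor is bound and TorL is active, so *holF* is transcribed.
So HolF is produced and active.
Quinate is absent, so TorT is inactive.
With repressor MibQ bound, *purU* is not transcribed.

OFF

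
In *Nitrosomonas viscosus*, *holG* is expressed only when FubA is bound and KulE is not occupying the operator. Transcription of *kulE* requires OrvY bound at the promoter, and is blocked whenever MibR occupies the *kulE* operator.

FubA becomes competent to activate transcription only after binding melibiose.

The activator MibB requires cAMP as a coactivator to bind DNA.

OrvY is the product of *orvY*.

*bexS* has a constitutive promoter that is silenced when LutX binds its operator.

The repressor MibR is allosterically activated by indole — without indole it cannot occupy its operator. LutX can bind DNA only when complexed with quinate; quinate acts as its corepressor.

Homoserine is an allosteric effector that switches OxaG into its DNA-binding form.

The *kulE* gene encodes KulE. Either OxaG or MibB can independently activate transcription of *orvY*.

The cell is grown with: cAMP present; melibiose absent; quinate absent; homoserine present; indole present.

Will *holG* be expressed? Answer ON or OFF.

Homoserine is present, so OxaG is active.
cAMP is present, so MibB is active.
Activator OxaG is present, so *orvY* is transcribed.
So OrvY is produced and active.
Indole is present, so MibR is active.
With repressor MibR bound, *kulE* is not transcribed.
So KulE is not produced.
Melibiose is absent, so FubA is inactive.
Required activator FubA is absent, so *holG* is not transcribed.

OFF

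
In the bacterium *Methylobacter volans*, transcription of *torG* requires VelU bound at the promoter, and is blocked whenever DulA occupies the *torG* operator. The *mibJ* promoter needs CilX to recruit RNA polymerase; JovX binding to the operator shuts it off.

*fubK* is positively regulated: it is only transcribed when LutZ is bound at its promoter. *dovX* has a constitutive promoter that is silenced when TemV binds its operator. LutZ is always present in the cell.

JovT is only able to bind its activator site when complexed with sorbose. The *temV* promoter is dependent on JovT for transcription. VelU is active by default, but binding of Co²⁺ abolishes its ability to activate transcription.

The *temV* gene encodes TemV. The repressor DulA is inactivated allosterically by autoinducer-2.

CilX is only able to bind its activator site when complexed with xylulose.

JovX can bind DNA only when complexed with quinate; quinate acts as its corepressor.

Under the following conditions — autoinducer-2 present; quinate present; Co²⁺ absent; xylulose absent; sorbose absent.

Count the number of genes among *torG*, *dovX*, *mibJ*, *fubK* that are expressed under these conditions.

3

Autoinducer-2 is present, so DulA is inactive.
Co²⁺ is absent, so VelU is active.
No repressor is bound and VelU is active, so *torG* is transcribed.
→ *torG* is ON.
Sorbose is absent, so JovT is inactive.
Required activator JovT is absent, so *temV* is not transcribed.
So TemV is not produced.
With no repressor bound, *dovX* is transcribed.
→ *dovX* is ON.
Quinate is present, so JovX is active.
Xylulose is absent, so CilX is inactive.
With repressor JovX bound, *mibJ* is not transcribed.
→ *mibJ* is OFF.
LutZ is produced constitutively and is active.
No repressor is bound and LutZ is active, so *fubK* is transcribed.
→ *fubK* is ON.
3 of the 4 genes are transcribed.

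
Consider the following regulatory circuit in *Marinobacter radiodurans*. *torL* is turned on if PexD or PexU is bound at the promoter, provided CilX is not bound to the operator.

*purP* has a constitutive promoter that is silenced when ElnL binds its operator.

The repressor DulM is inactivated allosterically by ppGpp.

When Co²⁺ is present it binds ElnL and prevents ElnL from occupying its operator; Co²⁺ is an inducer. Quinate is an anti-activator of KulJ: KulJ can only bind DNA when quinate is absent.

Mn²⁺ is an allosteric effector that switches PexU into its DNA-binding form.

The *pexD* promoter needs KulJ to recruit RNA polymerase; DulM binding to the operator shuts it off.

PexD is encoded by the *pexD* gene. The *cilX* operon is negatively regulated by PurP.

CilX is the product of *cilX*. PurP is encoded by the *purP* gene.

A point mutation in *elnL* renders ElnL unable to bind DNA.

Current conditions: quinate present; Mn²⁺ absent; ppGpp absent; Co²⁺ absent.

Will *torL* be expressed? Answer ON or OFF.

OFF

Quinate is present, so KulJ is inactive.
ppGpp is absent, so DulM is active.
With repressor DulM bound, *pexD* is not transcribed.
So PexD is not produced.
ElnL is non-functional in this strain, so it has no effect.
With no repressor bound, *purP* is transcribed.
So PurP is produced and active.
With repressor PurP bound, *cilX* is not transcribed.
So CilX is not produced.
Mn²⁺ is absent, so PexU is inactive.
No activator is available at the *torL* promoter, so *torL* is not transcribed.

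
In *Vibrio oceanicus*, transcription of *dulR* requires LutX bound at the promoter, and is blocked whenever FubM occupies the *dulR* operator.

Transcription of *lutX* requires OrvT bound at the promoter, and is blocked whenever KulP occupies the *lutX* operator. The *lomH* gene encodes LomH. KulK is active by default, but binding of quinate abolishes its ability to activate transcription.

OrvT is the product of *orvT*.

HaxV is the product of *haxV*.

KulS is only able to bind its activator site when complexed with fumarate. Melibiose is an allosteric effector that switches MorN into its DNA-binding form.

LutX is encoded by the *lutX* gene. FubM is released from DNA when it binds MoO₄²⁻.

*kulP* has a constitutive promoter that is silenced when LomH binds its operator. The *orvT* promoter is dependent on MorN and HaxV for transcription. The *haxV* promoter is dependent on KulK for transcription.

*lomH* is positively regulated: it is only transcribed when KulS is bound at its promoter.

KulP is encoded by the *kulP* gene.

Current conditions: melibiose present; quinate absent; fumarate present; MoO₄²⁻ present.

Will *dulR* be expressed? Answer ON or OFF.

MoO₄²⁻ is present, so FubM is inactive.
Fumarate is present, so KulS is active.
No repressor is bound and KulS is active, so *lomH* is transcribed.
So LomH is produced and active.
With repressor LomH bound, *kulP* is not transcribed.
So KulP is not produced.
Melibiose is present, so MorN is active.
Quinate is absent, so KulK is active.
No repressor is bound and KulK is active, so *haxV* is transcribed.
So HaxV is produced and active.
No repressor is bound and MorN and HaxV are active, so *orvT* is transcribed.
So OrvT is produced and active.
No repressor is bound and OrvT is active, so *lutX* is transcribed.
So LutX is produced and active.
No repressor is bound and LutX is active, so *dulR* is transcribed.

ON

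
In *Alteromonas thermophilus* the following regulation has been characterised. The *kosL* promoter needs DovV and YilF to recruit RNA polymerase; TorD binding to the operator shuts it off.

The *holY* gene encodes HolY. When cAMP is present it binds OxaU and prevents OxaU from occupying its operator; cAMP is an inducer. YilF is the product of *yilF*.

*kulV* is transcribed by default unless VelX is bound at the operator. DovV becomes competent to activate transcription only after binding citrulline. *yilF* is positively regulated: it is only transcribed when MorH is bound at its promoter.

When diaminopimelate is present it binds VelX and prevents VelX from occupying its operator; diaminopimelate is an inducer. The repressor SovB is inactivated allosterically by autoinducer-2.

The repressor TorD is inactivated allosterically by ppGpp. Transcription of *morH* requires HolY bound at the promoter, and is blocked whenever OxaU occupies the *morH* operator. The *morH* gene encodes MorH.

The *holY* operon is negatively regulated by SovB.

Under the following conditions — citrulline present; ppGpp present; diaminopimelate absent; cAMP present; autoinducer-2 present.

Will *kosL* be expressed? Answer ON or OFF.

ON

Citrulline is present, so DovV is active.
ppGpp is present, so TorD is inactive.
cAMP is present, so OxaU is inactive.
Autoinducer-2 is present, so SovB is inactive.
With no repressor bound, *holY* is transcribed.
So HolY is produced and active.
No repressor is bound and HolY is active, so *morH* is transcribed.
So MorH is produced and active.
No repressor is bound and MorH is active, so *yilF* is transcribed.
So YilF is produced and active.
No repressor is bound and DovV and YilF are active, so *kosL* is transcribed.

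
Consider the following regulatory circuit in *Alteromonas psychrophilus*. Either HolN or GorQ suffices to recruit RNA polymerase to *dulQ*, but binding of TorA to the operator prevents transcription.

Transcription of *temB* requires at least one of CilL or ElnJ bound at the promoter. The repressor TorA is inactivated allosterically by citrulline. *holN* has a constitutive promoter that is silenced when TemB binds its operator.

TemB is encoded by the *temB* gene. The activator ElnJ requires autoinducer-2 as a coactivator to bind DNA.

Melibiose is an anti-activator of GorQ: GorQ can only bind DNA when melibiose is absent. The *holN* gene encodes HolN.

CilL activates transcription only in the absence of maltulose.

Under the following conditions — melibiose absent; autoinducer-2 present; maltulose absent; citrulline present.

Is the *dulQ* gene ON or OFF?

ON

Citrulline is present, so TorA is inactive.
Maltulose is absent, so CilL is active.
Autoinducer-2 is present, so ElnJ is active.
Activator CilL is present, so *temB* is transcribed.
So TemB is produced and active.
With repressor TemB bound, *holN* is not transcribed.
So HolN is not produced.
Melibiose is absent, so GorQ is active.
Activator GorQ is present, so *dulQ* is transcribed.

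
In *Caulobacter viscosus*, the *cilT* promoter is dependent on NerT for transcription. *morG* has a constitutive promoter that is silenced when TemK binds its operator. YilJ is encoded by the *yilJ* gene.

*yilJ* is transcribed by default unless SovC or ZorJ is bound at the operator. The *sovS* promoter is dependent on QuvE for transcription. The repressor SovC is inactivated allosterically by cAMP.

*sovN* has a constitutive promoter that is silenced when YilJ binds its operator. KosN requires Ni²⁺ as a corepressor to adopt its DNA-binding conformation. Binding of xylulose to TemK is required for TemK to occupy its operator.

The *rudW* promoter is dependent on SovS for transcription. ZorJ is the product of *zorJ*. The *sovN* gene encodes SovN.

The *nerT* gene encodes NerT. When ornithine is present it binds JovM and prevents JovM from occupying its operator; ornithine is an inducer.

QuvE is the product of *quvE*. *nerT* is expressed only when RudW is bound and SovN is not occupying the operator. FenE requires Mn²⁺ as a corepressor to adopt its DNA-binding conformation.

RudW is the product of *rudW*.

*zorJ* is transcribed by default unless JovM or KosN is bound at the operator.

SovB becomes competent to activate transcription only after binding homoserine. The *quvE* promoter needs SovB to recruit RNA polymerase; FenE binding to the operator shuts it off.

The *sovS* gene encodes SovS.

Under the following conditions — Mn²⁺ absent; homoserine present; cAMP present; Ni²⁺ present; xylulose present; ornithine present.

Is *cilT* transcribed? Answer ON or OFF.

Homoserine is present, so SovB is active.
Mn²⁺ is absent, so FenE is inactive.
No repressor is bound and SovB is active, so *quvE* is transcribed.
So QuvE is produced and active.
No repressor is bound and QuvE is active, so *sovS* is transcribed.
So SovS is produced and active.
No repressor is bound and SovS is active, so *rudW* is transcribed.
So RudW is produced and active.
cAMP is present, so SovC is inactive.
Ornithine is present, so JovM is inactive.
Ni²⁺ is present, so KosN is active.
With repressor KosN bound, *zorJ* is not transcribed.
So ZorJ is not produced.
With no repressor bound, *yilJ* is transcribed.
So YilJ is produced and active.
With repressor YilJ bound, *sovN* is not transcribed.
So SovN is not produced.
No repressor is bound and RudW is active, so *nerT* is transcribed.
So NerT is produced and active.
No repressor is bound and NerT is active, so *cilT* is transcribed.

ON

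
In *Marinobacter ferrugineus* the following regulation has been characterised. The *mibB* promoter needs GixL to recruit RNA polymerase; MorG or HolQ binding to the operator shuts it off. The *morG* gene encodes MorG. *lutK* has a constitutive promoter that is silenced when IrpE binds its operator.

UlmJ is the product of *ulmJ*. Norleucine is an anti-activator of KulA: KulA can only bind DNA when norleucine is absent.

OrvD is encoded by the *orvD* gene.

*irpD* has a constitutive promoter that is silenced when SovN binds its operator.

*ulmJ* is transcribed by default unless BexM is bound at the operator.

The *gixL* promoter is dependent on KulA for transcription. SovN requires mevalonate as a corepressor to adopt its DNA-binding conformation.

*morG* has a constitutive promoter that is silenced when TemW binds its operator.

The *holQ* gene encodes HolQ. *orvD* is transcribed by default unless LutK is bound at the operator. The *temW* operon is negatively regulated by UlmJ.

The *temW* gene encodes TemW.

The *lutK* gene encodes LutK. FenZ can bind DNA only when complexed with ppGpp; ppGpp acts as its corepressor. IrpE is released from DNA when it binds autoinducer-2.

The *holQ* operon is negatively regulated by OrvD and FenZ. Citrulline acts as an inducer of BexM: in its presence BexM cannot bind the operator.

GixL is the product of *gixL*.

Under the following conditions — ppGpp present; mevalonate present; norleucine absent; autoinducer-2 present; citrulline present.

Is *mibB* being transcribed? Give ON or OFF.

OFF

Norleucine is absent, so KulA is active.
No repressor is bound and KulA is active, so *gixL* is transcribed.
So GixL is produced and active.
Citrulline is present, so BexM is inactive.
With no repressor bound, *ulmJ* is transcribed.
So UlmJ is produced and active.
With repressor UlmJ bound, *temW* is not transcribed.
So TemW is not produced.
With no repressor bound, *morG* is transcribed.
So MorG is produced and active.
Autoinducer-2 is present, so IrpE is inactive.
With no repressor bound, *lutK* is transcribed.
So LutK is produced and active.
With repressor LutK bound, *orvD* is not transcribed.
So OrvD is not produced.
ppGpp is present, so FenZ is active.
With repressor FenZ bound, *holQ* is not transcribed.
So HolQ is not produced.
With repressor MorG bound, *mibB* is not transcribed.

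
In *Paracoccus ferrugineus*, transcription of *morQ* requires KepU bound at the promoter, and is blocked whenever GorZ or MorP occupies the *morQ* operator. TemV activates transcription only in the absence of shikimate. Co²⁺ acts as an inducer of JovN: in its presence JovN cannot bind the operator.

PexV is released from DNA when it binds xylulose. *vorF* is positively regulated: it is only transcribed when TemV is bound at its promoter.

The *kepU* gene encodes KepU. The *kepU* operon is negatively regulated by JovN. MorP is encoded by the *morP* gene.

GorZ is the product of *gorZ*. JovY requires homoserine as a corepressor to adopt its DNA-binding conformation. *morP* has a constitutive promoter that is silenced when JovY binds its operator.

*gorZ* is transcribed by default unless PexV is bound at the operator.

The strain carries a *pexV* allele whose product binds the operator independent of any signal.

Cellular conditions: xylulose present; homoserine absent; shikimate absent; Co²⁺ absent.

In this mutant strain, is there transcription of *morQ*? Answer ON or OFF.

OFF

PexV is constitutively active in this strain.
With repressor PexV bound, *gorZ* is not transcribed.
So GorZ is not produced.
Co²⁺ is absent, so JovN is active.
With repressor JovN bound, *kepU* is not transcribed.
So KepU is not produced.
Homoserine is absent, so JovY is inactive.
With no repressor bound, *morP* is transcribed.
So MorP is produced and active.
With repressor MorP bound, *morQ* is not transcribed.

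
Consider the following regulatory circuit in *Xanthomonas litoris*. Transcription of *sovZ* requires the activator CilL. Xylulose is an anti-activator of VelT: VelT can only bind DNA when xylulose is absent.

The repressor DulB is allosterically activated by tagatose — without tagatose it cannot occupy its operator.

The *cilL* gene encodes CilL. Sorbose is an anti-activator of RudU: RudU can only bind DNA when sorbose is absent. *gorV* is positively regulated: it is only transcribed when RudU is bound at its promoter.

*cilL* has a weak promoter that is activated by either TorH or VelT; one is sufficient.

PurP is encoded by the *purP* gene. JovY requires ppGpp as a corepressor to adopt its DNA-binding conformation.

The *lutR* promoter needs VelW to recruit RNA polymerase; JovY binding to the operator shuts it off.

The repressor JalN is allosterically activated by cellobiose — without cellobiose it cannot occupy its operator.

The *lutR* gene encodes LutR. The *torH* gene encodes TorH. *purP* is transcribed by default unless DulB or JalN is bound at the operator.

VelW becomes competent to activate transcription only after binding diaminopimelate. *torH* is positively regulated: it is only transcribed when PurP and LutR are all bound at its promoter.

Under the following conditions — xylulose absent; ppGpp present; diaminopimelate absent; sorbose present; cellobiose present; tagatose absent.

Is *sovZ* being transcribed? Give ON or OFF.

ON

Tagatose is absent, so DulB is inactive.
Cellobiose is present, so JalN is active.
With repressor JalN bound, *purP* is not transcribed.
So PurP is not produced.
Diaminopimelate is absent, so VelW is inactive.
ppGpp is present, so JovY is active.
With repressor JovY bound, *lutR* is not transcribed.
So LutR is not produced.
Required activator PurP is absent, so *torH* is not transcribed.
So TorH is not produced.
Xylulose is absent, so VelT is active.
Activator VelT is present, so *cilL* is transcribed.
So CilL is produced and active.
No repressor is bound and CilL is active, so *sovZ* is transcribed.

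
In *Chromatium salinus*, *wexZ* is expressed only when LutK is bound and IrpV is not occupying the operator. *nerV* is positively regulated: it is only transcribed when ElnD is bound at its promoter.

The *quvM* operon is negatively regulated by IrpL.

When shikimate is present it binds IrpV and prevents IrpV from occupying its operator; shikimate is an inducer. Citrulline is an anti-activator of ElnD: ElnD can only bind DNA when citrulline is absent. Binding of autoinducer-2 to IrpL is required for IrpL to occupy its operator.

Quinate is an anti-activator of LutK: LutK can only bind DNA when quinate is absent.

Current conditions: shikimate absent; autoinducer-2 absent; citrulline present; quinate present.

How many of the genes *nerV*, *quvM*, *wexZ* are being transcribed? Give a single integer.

Citrulline is present, so ElnD is inactive.
Required activator ElnD is absent, so *nerV* is not transcribed.
→ *nerV* is OFF.
Autoinducer-2 is absent, so IrpL is inactive.
With no repressor bound, *quvM* is transcribed.
→ *quvM* is ON.
Shikimate is absent, so IrpV is active.
Quinate is present, so LutK is inactive.
With repressor IrpV bound, *wexZ* is not transcribed.
→ *wexZ* is OFF.
1 of the 3 genes is transcribed.

1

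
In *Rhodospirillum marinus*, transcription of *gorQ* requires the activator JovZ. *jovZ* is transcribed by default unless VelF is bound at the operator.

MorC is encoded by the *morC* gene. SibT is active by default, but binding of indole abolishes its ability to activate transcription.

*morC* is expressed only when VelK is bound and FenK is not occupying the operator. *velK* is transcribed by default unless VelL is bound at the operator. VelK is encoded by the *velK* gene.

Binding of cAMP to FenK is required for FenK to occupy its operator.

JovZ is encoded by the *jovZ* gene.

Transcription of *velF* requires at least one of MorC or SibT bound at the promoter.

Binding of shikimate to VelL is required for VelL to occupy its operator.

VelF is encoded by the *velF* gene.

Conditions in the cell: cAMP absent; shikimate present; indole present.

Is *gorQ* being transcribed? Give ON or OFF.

Shikimate is present, so VelL is active.
With repressor VelL bound, *velK* is not transcribed.
So VelK is not produced.
cAMP is absent, so FenK is inactive.
Required activator VelK is absent, so *morC* is not transcribed.
So MorC is not produced.
Indole is present, so SibT is inactive.
No activator is available at the *velF* promoter, so *velF* is not transcribed.
So VelF is not produced.
With no repressor bound, *jovZ* is transcribed.
So JovZ is produced and active.
No repressor is bound and JovZ is active, so *gorQ* is transcribed.

ON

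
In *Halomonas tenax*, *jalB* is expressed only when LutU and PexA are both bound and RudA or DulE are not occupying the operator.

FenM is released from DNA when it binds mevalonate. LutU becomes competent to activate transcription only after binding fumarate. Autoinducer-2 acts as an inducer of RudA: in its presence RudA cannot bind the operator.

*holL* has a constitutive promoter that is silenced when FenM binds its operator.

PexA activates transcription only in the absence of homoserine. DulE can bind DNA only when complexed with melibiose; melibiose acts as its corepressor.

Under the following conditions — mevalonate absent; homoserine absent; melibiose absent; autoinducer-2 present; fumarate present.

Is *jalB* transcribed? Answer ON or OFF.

Fumarate is present, so LutU is active.
Homoserine is absent, so PexA is active.
Autoinducer-2 is present, so RudA is inactive.
Melibiose is absent, so DulE is inactive.
No repressor is bound and LutU and PexA are active, so *jalB* is transcribed.

ON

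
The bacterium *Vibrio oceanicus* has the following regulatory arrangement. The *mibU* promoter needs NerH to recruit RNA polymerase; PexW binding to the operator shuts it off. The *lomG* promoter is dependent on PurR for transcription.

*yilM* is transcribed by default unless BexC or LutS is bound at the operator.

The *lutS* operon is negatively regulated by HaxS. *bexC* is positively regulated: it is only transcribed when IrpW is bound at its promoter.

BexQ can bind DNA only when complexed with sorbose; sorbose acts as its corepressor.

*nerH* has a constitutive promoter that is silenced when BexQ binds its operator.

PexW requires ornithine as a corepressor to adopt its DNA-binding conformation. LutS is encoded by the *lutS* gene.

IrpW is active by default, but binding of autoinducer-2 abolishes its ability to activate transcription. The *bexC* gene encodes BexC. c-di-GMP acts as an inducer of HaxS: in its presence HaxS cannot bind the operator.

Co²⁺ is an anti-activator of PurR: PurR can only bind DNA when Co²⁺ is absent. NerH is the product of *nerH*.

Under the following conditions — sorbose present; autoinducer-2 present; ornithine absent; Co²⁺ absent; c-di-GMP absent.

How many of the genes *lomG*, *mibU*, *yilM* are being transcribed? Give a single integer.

Co²⁺ is absent, so PurR is active.
No repressor is bound and PurR is active, so *lomG* is transcribed.
→ *lomG* is ON.
Sorbose is present, so BexQ is active.
With repressor BexQ bound, *nerH* is not transcribed.
So NerH is not produced.
Ornithine is absent, so PexW is inactive.
Required activator NerH is absent, so *mibU* is not transcribed.
→ *mibU* is OFF.
Autoinducer-2 is present, so IrpW is inactive.
Required activator IrpW is absent, so *bexC* is not transcribed.
So BexC is not produced.
c-di-GMP is absent, so HaxS is active.
With repressor HaxS bound, *lutS* is not transcribed.
So LutS is not produced.
With no repressor bound, *yilM* is transcribed.
→ *yilM* is ON.
2 of the 3 genes are transcribed.

2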